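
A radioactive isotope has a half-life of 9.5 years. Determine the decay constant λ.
λ = ln(2)/t½ = 0.07296 year⁻¹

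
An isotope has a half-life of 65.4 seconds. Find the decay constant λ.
λ = ln(2)/t½ = 0.0106 second⁻¹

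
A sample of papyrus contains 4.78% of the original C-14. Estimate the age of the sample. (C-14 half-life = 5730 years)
Age = t½ × log₂(1/ratio) = 25140 years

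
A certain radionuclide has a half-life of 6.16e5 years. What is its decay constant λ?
λ = ln(2)/t½ = 1.125e-6 year⁻¹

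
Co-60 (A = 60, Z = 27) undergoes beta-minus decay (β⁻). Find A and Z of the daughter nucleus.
Daughter: A = 60, Z = 28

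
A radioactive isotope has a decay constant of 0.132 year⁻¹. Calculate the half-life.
t½ = ln(2)/λ = 5.251 years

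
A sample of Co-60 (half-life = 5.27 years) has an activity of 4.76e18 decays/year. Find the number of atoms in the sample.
N = A/λ = 3.619e19 atoms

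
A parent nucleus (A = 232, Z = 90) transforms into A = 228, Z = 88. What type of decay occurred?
ΔA = -4, ΔZ = -2 ⇒ alpha decay (α)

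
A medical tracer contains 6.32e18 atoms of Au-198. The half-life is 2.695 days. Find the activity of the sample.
A = λN = 1.625e18 decays/day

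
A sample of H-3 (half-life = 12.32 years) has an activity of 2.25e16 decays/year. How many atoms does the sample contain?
N = A/λ = 3.999e17 atoms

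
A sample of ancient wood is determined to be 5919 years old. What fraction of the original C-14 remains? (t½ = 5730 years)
N/N₀ = (1/2)^(t/t½) = 0.4887 = 48.9%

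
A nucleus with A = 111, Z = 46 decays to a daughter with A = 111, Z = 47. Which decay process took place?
ΔA = 0, ΔZ = +1 ⇒ beta-minus decay (β⁻)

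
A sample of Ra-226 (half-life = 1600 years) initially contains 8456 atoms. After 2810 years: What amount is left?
N = N₀(1/2)^(t/t½) = 2503 atoms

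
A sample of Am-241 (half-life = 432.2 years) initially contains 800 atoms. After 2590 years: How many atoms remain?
N = N₀(1/2)^(t/t½) = 12.56 atoms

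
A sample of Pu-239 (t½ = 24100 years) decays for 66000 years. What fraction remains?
N/N₀ = (1/2)^(t/t½) = 0.1498 = 15%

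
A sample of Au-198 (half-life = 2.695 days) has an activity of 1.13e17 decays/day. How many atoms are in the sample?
N = A/λ = 4.394e17 atoms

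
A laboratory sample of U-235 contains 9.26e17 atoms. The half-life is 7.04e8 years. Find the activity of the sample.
A = λN = 9.117e8 decays/year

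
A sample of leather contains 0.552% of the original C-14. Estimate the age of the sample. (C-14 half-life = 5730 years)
Age = t½ × log₂(1/ratio) = 42980 years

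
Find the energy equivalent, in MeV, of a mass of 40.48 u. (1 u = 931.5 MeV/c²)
E = mc² = 37710 MeV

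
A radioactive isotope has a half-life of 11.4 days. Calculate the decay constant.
λ = ln(2)/t½ = 0.0608 day⁻¹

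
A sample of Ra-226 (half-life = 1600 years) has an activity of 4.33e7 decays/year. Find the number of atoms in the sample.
N = A/λ = 9.995e10 atoms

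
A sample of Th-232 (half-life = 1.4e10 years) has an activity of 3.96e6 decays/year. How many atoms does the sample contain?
N = A/λ = 7.998e16 atoms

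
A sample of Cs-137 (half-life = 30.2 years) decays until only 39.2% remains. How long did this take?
t = t½ × log₂(N₀/N) = 40.8 years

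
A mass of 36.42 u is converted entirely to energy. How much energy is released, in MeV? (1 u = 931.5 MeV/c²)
E = mc² = 33930 MeV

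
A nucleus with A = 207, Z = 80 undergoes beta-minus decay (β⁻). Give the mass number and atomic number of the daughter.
Daughter: A = 207, Z = 81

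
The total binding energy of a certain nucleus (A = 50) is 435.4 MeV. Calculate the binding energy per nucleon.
B.E./A = 435.4/50 = 8.708 MeV/nucleon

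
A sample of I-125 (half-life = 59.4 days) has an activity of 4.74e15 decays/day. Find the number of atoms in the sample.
N = A/λ = 4.062e17 atoms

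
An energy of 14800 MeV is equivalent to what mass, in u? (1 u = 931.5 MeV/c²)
m = E/c² = 15.89 u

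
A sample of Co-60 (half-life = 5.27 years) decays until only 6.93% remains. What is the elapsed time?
t = t½ × log₂(N₀/N) = 20.29 years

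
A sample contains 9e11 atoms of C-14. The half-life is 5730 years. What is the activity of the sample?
A = λN = 1.089e8 decays/year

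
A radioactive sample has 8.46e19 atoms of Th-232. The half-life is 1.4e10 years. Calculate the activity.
A = λN = 4.189e9 decays/year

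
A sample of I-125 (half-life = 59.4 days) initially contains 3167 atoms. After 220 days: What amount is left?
N = N₀(1/2)^(t/t½) = 243.1 atoms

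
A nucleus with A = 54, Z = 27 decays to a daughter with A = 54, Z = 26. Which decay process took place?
ΔA = 0, ΔZ = -1 ⇒ beta-plus decay (β⁺) or electron capture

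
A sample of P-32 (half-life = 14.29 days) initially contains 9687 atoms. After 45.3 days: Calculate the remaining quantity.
N = N₀(1/2)^(t/t½) = 1076 atoms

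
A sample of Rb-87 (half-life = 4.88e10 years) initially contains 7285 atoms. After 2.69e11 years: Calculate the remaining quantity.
N = N₀(1/2)^(t/t½) = 159.6 atoms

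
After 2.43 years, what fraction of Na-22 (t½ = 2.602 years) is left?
N/N₀ = (1/2)^(t/t½) = 0.5234 = 52.3%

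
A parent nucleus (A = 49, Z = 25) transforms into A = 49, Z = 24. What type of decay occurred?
ΔA = 0, ΔZ = -1 ⇒ beta-plus decay (β⁺) or electron capture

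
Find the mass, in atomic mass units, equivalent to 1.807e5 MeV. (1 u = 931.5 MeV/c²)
m = E/c² = 194 u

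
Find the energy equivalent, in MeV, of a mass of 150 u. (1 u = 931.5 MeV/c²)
E = mc² = 1.397e5 MeV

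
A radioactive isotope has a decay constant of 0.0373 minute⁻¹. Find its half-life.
t½ = ln(2)/λ = 18.58 minutes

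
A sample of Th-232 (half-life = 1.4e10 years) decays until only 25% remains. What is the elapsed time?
t = t½ × log₂(N₀/N) = 2.8e10 years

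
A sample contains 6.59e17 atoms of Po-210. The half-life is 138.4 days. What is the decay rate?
A = λN = 3.3e15 decays/day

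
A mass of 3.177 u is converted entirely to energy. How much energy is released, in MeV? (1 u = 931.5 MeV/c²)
E = mc² = 2959 MeV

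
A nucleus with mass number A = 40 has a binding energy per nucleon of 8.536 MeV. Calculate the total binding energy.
B.E. = 8.536 × 40 = 341.4 MeV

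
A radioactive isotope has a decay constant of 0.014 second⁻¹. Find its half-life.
t½ = ln(2)/λ = 49.51 seconds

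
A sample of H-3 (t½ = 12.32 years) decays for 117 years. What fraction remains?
N/N₀ = (1/2)^(t/t½) = 0.001384 = 0.138%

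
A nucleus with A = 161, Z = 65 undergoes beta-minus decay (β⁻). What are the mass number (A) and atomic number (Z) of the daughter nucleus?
Daughter: A = 161, Z = 66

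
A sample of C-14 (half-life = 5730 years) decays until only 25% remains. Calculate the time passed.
t = t½ × log₂(N₀/N) = 11460 years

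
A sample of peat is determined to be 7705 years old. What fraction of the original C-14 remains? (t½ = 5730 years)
N/N₀ = (1/2)^(t/t½) = 0.3937 = 39.4%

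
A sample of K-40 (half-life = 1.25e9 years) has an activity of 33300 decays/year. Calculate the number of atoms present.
N = A/λ = 6.005e13 atoms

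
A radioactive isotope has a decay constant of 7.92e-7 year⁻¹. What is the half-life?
t½ = ln(2)/λ = 8.752e5 years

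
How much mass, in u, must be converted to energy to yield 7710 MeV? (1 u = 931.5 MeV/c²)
m = E/c² = 8.277 u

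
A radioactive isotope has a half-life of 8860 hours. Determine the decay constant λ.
λ = ln(2)/t½ = 7.823e-5 hour⁻¹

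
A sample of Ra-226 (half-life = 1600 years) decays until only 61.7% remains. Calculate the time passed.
t = t½ × log₂(N₀/N) = 1115 years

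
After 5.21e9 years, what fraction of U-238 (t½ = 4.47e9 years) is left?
N/N₀ = (1/2)^(t/t½) = 0.4458 = 44.6%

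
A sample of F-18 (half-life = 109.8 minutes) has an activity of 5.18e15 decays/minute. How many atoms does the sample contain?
N = A/λ = 8.206e17 atoms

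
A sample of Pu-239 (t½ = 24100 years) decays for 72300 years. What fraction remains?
N/N₀ = (1/2)^(t/t½) = 0.125 = 12.5%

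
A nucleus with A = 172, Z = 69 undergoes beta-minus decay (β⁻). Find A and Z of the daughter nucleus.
Daughter: A = 172, Z = 70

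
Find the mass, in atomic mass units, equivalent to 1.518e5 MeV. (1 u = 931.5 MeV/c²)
m = E/c² = 163 u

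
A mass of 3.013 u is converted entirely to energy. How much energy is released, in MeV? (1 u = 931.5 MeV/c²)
E = mc² = 2807 MeV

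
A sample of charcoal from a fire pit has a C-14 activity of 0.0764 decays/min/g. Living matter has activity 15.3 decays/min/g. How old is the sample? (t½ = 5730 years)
Age = t½ × log₂(A₀/A) = 43810 years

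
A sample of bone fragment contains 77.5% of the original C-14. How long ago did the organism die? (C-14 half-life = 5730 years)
Age = t½ × log₂(1/ratio) = 2107 years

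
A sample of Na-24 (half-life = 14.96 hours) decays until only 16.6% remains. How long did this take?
t = t½ × log₂(N₀/N) = 38.76 hours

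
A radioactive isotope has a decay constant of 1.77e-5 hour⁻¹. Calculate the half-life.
t½ = ln(2)/λ = 39160 hours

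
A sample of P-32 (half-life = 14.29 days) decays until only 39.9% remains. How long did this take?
t = t½ × log₂(N₀/N) = 18.94 days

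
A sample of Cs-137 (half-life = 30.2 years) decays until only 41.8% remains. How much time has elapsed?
t = t½ × log₂(N₀/N) = 38 years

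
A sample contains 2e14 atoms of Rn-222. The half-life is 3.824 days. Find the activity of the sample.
A = λN = 3.625e13 decays/day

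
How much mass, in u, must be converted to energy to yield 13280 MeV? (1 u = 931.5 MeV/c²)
m = E/c² = 14.26 u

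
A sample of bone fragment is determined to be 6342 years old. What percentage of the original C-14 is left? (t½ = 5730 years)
N/N₀ = (1/2)^(t/t½) = 0.4643 = 46.4%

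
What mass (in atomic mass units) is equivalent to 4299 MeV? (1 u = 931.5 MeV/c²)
m = E/c² = 4.615 u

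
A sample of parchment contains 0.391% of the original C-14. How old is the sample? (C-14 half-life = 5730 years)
Age = t½ × log₂(1/ratio) = 45830 years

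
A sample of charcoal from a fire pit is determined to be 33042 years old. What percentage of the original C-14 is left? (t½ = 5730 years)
N/N₀ = (1/2)^(t/t½) = 0.01837 = 1.84%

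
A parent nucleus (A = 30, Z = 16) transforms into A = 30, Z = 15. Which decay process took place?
ΔA = 0, ΔZ = -1 ⇒ beta-plus decay (β⁺) or electron capture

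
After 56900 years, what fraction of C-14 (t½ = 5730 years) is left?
N/N₀ = (1/2)^(t/t½) = 0.001025 = 0.102%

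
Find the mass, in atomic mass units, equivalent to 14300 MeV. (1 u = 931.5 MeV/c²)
m = E/c² = 15.35 u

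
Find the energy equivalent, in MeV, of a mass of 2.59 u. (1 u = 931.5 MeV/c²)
E = mc² = 2413 MeV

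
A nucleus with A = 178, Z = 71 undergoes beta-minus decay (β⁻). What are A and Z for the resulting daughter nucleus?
Daughter: A = 178, Z = 72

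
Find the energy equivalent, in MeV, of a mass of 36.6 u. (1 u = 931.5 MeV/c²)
E = mc² = 34090 MeV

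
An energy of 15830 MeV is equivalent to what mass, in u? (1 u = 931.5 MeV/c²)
m = E/c² = 16.99 u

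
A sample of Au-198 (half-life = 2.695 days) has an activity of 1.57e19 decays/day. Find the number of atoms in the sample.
N = A/λ = 6.104e19 atoms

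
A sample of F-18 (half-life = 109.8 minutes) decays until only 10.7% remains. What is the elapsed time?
t = t½ × log₂(N₀/N) = 354 minutes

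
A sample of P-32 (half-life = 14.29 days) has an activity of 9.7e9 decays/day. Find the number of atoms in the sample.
N = A/λ = 2e11 atoms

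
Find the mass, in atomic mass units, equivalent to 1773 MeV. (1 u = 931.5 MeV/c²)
m = E/c² = 1.903 u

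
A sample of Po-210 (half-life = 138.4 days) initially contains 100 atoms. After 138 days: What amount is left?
N = N₀(1/2)^(t/t½) = 50.1 atoms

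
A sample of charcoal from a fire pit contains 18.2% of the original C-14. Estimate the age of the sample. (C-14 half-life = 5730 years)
Age = t½ × log₂(1/ratio) = 14080 years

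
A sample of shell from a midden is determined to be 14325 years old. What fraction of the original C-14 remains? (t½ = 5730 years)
N/N₀ = (1/2)^(t/t½) = 0.1768 = 17.7%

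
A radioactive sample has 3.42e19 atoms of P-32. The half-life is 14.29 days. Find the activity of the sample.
A = λN = 1.659e18 decays/day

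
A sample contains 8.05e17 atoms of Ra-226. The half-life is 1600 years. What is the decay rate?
A = λN = 3.487e14 decays/year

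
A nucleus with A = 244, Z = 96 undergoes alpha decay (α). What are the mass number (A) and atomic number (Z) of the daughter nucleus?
Daughter: A = 240, Z = 94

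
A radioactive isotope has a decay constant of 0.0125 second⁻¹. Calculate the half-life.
t½ = ln(2)/λ = 55.45 seconds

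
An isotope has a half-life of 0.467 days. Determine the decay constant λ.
λ = ln(2)/t½ = 1.484 day⁻¹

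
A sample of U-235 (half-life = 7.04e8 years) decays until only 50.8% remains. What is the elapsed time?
t = t½ × log₂(N₀/N) = 6.879e8 years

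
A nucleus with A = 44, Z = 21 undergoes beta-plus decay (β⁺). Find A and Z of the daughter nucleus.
Daughter: A = 44, Z = 20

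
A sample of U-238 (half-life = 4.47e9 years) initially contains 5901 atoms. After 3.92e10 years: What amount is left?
N = N₀(1/2)^(t/t½) = 13.52 atoms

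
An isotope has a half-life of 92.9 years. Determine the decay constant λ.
λ = ln(2)/t½ = 0.007461 year⁻¹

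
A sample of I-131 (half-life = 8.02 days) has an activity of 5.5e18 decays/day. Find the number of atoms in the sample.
N = A/λ = 6.364e19 atoms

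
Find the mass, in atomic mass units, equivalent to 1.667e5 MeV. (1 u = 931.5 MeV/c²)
m = E/c² = 179 u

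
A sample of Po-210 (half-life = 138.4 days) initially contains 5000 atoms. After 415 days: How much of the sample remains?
N = N₀(1/2)^(t/t½) = 625.6 atoms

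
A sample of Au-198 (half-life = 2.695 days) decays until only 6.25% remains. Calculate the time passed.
t = t½ × log₂(N₀/N) = 10.78 days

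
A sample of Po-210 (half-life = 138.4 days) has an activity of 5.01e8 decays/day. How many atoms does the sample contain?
N = A/λ = 1e11 atoms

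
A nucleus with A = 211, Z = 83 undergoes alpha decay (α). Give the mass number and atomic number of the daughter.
Daughter: A = 207, Z = 81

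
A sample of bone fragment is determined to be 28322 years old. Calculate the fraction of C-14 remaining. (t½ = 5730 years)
N/N₀ = (1/2)^(t/t½) = 0.03251 = 3.25%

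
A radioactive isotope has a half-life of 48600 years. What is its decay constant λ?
λ = ln(2)/t½ = 1.426e-5 year⁻¹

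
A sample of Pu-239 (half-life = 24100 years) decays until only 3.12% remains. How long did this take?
t = t½ × log₂(N₀/N) = 1.206e5 years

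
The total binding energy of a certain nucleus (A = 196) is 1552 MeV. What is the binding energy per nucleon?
B.E./A = 1552/196 = 7.918 MeV/nucleon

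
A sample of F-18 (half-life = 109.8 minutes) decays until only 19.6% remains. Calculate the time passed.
t = t½ × log₂(N₀/N) = 258.1 minutes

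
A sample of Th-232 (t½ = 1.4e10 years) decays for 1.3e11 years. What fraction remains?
N/N₀ = (1/2)^(t/t½) = 0.001602 = 0.16%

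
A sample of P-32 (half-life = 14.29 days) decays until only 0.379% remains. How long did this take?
t = t½ × log₂(N₀/N) = 114.9 days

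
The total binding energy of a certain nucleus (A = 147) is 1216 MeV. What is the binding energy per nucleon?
B.E./A = 1216/147 = 8.272 MeV/nucleon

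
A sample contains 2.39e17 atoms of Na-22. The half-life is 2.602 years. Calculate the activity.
A = λN = 6.367e16 decays/year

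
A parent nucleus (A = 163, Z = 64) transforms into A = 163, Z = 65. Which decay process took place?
ΔA = 0, ΔZ = +1 ⇒ beta-minus decay (β⁻)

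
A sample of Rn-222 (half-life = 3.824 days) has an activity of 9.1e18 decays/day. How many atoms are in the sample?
N = A/λ = 5.02e19 atoms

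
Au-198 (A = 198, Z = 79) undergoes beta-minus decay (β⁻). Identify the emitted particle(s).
β⁻: electron (e⁻) + antineutrino (ν̄ₑ)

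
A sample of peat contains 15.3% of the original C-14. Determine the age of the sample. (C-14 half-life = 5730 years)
Age = t½ × log₂(1/ratio) = 15520 years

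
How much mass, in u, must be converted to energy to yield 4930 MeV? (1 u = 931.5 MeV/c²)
m = E/c² = 5.293 u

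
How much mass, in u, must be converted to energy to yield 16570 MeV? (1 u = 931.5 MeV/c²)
m = E/c² = 17.79 u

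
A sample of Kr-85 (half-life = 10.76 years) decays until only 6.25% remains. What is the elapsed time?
t = t½ × log₂(N₀/N) = 43.04 years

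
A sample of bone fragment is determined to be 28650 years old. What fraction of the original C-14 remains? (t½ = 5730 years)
N/N₀ = (1/2)^(t/t½) = 0.03125 = 3.12%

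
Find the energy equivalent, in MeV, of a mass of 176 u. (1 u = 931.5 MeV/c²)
E = mc² = 1.639e5 MeV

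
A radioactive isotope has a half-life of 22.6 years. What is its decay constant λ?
λ = ln(2)/t½ = 0.03067 year⁻¹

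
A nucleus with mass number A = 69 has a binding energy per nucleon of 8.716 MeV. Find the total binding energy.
B.E. = 8.716 × 69 = 601.4 MeV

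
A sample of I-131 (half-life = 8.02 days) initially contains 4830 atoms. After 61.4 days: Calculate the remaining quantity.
N = N₀(1/2)^(t/t½) = 23.95 atoms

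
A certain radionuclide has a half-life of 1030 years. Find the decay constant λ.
λ = ln(2)/t½ = 6.73e-4 year⁻¹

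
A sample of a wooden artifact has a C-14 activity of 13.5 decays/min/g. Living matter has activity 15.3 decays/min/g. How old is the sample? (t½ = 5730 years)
Age = t½ × log₂(A₀/A) = 1035 years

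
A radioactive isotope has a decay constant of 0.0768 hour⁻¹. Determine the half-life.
t½ = ln(2)/λ = 9.025 hours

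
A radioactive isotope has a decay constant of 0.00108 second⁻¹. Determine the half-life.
t½ = ln(2)/λ = 641.8 seconds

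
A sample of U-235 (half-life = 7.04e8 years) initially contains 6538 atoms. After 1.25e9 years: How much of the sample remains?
N = N₀(1/2)^(t/t½) = 1910 atoms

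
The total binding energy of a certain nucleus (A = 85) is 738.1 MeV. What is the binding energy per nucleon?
B.E./A = 738.1/85 = 8.684 MeV/nucleon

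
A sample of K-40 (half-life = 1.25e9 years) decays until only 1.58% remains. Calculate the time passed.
t = t½ × log₂(N₀/N) = 7.48e9 years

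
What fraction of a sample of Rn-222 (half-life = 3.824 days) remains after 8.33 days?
N/N₀ = (1/2)^(t/t½) = 0.2209 = 22.1%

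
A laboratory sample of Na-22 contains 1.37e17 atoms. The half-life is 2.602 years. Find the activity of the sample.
A = λN = 3.65e16 decays/year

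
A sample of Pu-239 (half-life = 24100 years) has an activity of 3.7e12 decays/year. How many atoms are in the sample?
N = A/λ = 1.286e17 atoms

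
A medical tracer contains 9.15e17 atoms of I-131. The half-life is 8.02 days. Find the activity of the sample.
A = λN = 7.908e16 decays/day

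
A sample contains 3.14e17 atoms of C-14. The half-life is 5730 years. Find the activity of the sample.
A = λN = 3.798e13 decays/year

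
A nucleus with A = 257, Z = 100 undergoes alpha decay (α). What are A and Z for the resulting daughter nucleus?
Daughter: A = 253, Z = 98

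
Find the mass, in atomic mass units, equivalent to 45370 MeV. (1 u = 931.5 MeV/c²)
m = E/c² = 48.71 u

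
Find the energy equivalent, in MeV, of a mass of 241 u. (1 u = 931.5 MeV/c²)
E = mc² = 2.245e5 MeV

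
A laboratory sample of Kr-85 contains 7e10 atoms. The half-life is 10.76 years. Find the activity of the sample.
A = λN = 4.509e9 decays/year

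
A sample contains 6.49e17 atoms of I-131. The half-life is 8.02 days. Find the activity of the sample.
A = λN = 5.609e16 decays/day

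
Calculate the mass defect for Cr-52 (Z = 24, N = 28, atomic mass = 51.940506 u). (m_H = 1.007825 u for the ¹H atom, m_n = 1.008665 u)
Δm = Z·m_H + N·m_n − M = 0.4899 u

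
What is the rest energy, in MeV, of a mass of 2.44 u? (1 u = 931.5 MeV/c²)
E = mc² = 2273 MeV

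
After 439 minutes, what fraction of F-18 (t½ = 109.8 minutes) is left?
N/N₀ = (1/2)^(t/t½) = 0.06258 = 6.26%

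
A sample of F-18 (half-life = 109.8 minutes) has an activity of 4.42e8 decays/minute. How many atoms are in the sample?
N = A/λ = 7.002e10 atoms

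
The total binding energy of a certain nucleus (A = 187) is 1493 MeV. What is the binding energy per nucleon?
B.E./A = 1493/187 = 7.984 MeV/nucleon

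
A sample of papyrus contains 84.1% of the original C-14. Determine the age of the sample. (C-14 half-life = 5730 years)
Age = t½ × log₂(1/ratio) = 1431 years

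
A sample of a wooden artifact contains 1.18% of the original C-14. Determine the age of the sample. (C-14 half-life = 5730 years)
Age = t½ × log₂(1/ratio) = 36700 years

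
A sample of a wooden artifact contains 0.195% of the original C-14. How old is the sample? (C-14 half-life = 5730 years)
Age = t½ × log₂(1/ratio) = 51580 years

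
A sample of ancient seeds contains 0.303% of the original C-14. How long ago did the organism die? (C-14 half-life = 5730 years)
Age = t½ × log₂(1/ratio) = 47940 years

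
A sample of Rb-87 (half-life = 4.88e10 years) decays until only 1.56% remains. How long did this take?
t = t½ × log₂(N₀/N) = 2.929e11 years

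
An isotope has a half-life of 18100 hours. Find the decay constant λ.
λ = ln(2)/t½ = 3.83e-5 hour⁻¹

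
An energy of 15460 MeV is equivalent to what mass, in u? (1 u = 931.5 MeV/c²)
m = E/c² = 16.6 u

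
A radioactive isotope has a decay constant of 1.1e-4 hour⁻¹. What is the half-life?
t½ = ln(2)/λ = 6301 hours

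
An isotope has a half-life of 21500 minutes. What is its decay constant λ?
λ = ln(2)/t½ = 3.224e-5 minute⁻¹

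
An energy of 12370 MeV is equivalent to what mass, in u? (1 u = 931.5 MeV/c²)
m = E/c² = 13.28 u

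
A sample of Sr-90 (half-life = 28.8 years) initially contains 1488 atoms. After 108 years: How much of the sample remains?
N = N₀(1/2)^(t/t½) = 110.6 atoms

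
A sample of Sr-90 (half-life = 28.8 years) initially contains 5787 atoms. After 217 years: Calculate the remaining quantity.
N = N₀(1/2)^(t/t½) = 31.21 atoms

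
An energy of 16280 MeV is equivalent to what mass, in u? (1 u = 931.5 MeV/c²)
m = E/c² = 17.48 u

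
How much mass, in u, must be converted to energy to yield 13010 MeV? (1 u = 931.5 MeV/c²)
m = E/c² = 13.97 u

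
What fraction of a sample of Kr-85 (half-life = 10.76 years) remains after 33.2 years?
N/N₀ = (1/2)^(t/t½) = 0.1178 = 11.8%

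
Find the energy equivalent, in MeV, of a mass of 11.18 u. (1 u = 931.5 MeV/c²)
E = mc² = 10410 MeV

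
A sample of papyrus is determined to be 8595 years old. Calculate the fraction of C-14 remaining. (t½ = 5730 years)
N/N₀ = (1/2)^(t/t½) = 0.3536 = 35.4%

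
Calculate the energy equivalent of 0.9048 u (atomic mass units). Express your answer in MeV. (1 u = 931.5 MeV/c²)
E = mc² = 842.8 MeV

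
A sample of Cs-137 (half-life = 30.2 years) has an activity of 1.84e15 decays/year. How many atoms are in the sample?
N = A/λ = 8.017e16 atoms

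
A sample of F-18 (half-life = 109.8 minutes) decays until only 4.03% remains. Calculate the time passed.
t = t½ × log₂(N₀/N) = 508.7 minutes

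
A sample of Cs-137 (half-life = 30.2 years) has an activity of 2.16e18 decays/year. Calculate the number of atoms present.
N = A/λ = 9.411e19 atoms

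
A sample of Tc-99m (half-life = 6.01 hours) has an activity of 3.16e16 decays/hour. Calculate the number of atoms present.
N = A/λ = 2.74e17 atoms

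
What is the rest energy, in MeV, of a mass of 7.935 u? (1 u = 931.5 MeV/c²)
E = mc² = 7391 MeV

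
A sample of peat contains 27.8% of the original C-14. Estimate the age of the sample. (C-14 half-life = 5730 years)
Age = t½ × log₂(1/ratio) = 10580 years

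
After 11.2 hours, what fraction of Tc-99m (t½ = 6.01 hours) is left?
N/N₀ = (1/2)^(t/t½) = 0.2748 = 27.5%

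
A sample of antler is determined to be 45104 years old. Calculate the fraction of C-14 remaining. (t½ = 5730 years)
N/N₀ = (1/2)^(t/t½) = 0.00427 = 0.427%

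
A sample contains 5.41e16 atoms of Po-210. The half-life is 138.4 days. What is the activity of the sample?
A = λN = 2.709e14 decays/day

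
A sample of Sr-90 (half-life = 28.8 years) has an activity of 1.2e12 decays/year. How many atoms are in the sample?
N = A/λ = 4.986e13 atoms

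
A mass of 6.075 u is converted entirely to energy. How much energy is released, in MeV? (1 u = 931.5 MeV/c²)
E = mc² = 5659 MeV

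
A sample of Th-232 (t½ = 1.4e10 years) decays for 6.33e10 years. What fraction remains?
N/N₀ = (1/2)^(t/t½) = 0.04354 = 4.35%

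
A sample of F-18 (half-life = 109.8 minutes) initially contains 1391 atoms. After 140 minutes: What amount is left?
N = N₀(1/2)^(t/t½) = 574.8 atoms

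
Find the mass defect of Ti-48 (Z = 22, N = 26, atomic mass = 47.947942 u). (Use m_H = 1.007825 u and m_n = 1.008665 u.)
Δm = Z·m_H + N·m_n − M = 0.4495 u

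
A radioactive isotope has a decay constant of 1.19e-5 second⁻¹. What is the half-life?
t½ = ln(2)/λ = 58250 seconds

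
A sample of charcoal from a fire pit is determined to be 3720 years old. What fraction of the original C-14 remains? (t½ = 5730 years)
N/N₀ = (1/2)^(t/t½) = 0.6376 = 63.8%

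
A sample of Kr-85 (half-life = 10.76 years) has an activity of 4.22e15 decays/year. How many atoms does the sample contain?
N = A/λ = 6.551e16 atoms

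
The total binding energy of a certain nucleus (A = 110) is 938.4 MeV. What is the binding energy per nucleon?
B.E./A = 938.4/110 = 8.531 MeV/nucleon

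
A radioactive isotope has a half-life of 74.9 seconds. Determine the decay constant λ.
λ = ln(2)/t½ = 0.009254 second⁻¹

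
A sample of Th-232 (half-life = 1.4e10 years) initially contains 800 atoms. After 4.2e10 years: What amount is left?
N = N₀(1/2)^(t/t½) = 100 atoms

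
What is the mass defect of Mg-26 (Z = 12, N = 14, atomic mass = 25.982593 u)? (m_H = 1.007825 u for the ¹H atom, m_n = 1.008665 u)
Δm = Z·m_H + N·m_n − M = 0.2326 u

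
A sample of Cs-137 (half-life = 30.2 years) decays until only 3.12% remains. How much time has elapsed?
t = t½ × log₂(N₀/N) = 151.1 years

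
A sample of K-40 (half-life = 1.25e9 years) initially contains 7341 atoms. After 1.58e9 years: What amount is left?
N = N₀(1/2)^(t/t½) = 3057 atoms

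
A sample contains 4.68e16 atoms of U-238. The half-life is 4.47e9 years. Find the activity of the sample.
A = λN = 7.257e6 decays/year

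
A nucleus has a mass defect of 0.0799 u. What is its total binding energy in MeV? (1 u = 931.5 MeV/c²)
B.E. = Δm × 931.5 = 74.43 MeV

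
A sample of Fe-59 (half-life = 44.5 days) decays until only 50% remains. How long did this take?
t = t½ × log₂(N₀/N) = 44.5 days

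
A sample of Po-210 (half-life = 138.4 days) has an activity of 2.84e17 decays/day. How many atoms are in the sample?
N = A/λ = 5.671e19 atoms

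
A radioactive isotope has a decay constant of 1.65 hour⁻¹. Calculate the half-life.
t½ = ln(2)/λ = 0.4201 hours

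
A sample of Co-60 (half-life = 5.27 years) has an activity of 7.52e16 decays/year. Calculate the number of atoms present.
N = A/λ = 5.717e17 atoms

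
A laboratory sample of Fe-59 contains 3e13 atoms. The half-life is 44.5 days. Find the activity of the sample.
A = λN = 4.673e11 decays/day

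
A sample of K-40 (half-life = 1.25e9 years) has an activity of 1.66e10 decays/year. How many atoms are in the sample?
N = A/λ = 2.994e19 atoms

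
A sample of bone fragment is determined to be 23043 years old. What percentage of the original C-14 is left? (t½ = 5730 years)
N/N₀ = (1/2)^(t/t½) = 0.06158 = 6.16%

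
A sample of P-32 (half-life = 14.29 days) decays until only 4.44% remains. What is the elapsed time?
t = t½ × log₂(N₀/N) = 64.21 days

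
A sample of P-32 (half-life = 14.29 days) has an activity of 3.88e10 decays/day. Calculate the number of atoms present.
N = A/λ = 7.999e11 atoms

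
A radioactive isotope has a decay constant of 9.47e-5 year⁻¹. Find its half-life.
t½ = ln(2)/λ = 7319 years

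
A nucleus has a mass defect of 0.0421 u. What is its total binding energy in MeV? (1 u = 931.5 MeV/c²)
B.E. = Δm × 931.5 = 39.22 MeV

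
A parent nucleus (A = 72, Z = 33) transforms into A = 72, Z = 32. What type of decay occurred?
ΔA = 0, ΔZ = -1 ⇒ beta-plus decay (β⁺) or electron capture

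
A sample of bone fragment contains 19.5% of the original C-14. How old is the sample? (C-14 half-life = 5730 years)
Age = t½ × log₂(1/ratio) = 13510 years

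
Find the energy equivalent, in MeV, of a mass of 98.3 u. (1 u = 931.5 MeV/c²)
E = mc² = 91570 MeV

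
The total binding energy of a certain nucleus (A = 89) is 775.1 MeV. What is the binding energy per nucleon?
B.E./A = 775.1/89 = 8.709 MeV/nucleon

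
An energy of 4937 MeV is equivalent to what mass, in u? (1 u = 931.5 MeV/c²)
m = E/c² = 5.3 u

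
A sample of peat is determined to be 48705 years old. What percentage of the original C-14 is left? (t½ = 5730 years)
N/N₀ = (1/2)^(t/t½) = 0.002762 = 0.276%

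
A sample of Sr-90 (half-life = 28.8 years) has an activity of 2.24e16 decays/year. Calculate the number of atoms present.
N = A/λ = 9.307e17 atoms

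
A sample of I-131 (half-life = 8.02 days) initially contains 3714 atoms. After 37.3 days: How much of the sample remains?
N = N₀(1/2)^(t/t½) = 147.8 atoms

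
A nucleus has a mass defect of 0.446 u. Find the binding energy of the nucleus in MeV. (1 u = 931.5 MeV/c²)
B.E. = Δm × 931.5 = 415.4 MeV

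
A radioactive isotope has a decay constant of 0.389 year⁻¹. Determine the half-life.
t½ = ln(2)/λ = 1.782 years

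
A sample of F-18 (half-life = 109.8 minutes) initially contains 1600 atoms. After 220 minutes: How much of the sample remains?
N = N₀(1/2)^(t/t½) = 399 atoms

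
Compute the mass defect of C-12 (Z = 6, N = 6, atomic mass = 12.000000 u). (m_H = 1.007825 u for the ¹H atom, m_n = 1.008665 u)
Δm = Z·m_H + N·m_n − M = 0.09894 u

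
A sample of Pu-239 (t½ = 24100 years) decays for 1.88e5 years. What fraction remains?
N/N₀ = (1/2)^(t/t½) = 0.004485 = 0.448%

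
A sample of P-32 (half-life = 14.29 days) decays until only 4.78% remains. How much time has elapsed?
t = t½ × log₂(N₀/N) = 62.69 days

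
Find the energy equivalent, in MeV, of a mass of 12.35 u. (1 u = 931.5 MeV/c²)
E = mc² = 11500 MeV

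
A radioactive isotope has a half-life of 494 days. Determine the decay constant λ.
λ = ln(2)/t½ = 0.001403 day⁻¹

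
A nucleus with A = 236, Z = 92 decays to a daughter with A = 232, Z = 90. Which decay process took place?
ΔA = -4, ΔZ = -2 ⇒ alpha decay (α)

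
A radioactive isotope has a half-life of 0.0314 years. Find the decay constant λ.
λ = ln(2)/t½ = 22.07 year⁻¹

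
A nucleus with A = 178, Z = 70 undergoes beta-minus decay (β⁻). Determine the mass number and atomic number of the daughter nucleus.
Daughter: A = 178, Z = 71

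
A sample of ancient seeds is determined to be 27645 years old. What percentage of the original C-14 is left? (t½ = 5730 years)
N/N₀ = (1/2)^(t/t½) = 0.03529 = 3.53%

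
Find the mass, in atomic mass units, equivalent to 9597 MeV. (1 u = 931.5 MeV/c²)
m = E/c² = 10.3 u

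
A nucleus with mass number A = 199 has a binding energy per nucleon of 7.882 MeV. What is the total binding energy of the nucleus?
B.E. = 7.882 × 199 = 1569 MeV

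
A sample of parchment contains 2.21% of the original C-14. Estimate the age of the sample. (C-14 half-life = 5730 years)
Age = t½ × log₂(1/ratio) = 31510 years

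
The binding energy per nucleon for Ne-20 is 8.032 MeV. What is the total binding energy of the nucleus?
B.E. = 8.032 × 20 = 160.6 MeV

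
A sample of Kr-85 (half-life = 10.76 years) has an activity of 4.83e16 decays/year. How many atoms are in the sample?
N = A/λ = 7.498e17 atoms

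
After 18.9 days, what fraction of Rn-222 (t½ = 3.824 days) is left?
N/N₀ = (1/2)^(t/t½) = 0.03252 = 3.25%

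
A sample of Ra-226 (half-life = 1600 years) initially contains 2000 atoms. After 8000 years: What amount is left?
N = N₀(1/2)^(t/t½) = 62.5 atoms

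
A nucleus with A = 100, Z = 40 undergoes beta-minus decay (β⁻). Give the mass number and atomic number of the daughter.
Daughter: A = 100, Z = 41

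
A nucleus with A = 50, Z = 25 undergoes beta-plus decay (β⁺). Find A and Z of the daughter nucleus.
Daughter: A = 50, Z = 24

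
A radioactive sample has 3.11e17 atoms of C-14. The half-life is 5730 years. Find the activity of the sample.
A = λN = 3.762e13 decays/year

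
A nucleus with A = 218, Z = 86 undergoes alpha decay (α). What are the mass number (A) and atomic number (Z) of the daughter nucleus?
Daughter: A = 214, Z = 84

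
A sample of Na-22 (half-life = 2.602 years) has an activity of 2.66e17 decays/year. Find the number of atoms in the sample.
N = A/λ = 9.985e17 atoms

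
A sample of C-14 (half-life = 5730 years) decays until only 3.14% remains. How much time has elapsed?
t = t½ × log₂(N₀/N) = 28610 years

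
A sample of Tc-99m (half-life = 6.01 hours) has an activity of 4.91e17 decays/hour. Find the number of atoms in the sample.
N = A/λ = 4.257e18 atoms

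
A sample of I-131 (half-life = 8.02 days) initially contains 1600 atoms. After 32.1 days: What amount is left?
N = N₀(1/2)^(t/t½) = 99.83 atoms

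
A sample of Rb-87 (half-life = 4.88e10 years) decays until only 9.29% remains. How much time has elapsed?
t = t½ × log₂(N₀/N) = 1.673e11 years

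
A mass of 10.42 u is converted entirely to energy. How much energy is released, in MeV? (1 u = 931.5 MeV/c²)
E = mc² = 9706 MeV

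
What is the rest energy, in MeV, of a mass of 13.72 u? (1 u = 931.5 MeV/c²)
E = mc² = 12780 MeV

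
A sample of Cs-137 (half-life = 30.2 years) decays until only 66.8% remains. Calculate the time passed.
t = t½ × log₂(N₀/N) = 17.58 years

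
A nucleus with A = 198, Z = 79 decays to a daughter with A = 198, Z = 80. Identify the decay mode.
ΔA = 0, ΔZ = +1 ⇒ beta-minus decay (β⁻)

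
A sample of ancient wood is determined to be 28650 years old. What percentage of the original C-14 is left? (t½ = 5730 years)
N/N₀ = (1/2)^(t/t½) = 0.03125 = 3.12%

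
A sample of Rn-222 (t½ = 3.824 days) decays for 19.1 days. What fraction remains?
N/N₀ = (1/2)^(t/t½) = 0.03136 = 3.14%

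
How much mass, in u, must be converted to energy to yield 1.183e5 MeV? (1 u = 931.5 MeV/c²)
m = E/c² = 127 u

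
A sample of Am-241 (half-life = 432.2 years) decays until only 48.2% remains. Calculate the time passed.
t = t½ × log₂(N₀/N) = 455.1 years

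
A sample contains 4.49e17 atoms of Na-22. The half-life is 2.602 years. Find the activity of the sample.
A = λN = 1.196e17 decays/year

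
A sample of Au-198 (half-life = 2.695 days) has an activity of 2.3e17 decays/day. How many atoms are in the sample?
N = A/λ = 8.943e17 atoms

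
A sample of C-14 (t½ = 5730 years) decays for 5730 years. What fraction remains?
N/N₀ = (1/2)^(t/t½) = 0.5 = 50%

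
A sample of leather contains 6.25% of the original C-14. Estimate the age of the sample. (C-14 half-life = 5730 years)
Age = t½ × log₂(1/ratio) = 22920 years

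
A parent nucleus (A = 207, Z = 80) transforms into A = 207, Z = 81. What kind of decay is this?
ΔA = 0, ΔZ = +1 ⇒ beta-minus decay (β⁻)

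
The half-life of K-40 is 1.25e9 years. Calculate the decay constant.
λ = ln(2)/t½ = 5.545e-10 year⁻¹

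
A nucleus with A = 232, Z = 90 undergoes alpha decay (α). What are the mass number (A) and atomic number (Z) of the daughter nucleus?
Daughter: A = 228, Z = 88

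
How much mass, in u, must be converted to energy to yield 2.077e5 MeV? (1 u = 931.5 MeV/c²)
m = E/c² = 223 u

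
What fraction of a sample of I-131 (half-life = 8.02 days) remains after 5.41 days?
N/N₀ = (1/2)^(t/t½) = 0.6265 = 62.7%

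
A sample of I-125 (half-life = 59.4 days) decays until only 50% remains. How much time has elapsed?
t = t½ × log₂(N₀/N) = 59.4 days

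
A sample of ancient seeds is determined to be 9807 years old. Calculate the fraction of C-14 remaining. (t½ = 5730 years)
N/N₀ = (1/2)^(t/t½) = 0.3053 = 30.5%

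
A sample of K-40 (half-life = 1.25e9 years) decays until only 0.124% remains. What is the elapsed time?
t = t½ × log₂(N₀/N) = 1.207e10 years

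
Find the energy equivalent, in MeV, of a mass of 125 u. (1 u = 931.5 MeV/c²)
E = mc² = 1.164e5 MeV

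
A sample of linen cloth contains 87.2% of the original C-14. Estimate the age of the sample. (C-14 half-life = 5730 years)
Age = t½ × log₂(1/ratio) = 1132 years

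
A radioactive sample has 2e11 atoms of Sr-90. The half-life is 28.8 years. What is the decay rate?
A = λN = 4.814e9 decays/year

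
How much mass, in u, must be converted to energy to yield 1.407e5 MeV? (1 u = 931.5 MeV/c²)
m = E/c² = 151 u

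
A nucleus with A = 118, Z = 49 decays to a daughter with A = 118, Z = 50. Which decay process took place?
ΔA = 0, ΔZ = +1 ⇒ beta-minus decay (β⁻)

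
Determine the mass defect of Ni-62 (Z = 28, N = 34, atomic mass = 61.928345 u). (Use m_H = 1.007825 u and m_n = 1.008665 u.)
Δm = Z·m_H + N·m_n − M = 0.5854 u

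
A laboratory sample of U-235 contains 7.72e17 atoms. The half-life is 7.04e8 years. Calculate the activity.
A = λN = 7.601e8 decays/year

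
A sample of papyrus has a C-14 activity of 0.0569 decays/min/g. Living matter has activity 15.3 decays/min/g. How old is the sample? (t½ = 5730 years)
Age = t½ × log₂(A₀/A) = 46250 years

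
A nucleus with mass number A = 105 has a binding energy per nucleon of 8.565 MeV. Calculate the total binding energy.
B.E. = 8.565 × 105 = 899.3 MeV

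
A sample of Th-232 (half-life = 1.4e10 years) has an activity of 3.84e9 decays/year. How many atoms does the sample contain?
N = A/λ = 7.756e19 atoms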